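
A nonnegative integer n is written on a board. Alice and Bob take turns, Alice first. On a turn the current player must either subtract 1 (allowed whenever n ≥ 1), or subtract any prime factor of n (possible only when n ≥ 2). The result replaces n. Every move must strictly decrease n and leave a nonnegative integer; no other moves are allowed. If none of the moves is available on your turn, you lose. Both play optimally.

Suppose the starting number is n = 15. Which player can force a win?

Compute win/loss labels from the base case upward. A position with no move is L. Any other position is W if it can reach an L in one move, else L.
n=0: no move → L
n=1: can move to 0, which is L ⇒ W
n=2: can move to 0, which is L ⇒ W
n=3: can move to 0, which is L ⇒ W
n=4: moves to 2(W), 3(W); every one is W ⇒ L
n=5: can move to 0, which is L ⇒ W
n=6: can move to 4, which is L ⇒ W
n=7: can move to 0, which is L ⇒ W
n=8: moves to 6(W), 7(W); every one is W ⇒ L
n=9: can move to 8, which is L ⇒ W
n=10: can move to 8, which is L ⇒ W
n=11: can move to 0, which is L ⇒ W
n=12: moves to 9(W), 10(W), 11(W); every one is W ⇒ L
n=13: can move to 0, which is L ⇒ W
n=14: can move to 12, which is L ⇒ W
n=15: can move to 12, which is L ⇒ W
The starting position 15 is W: Alice should move to 12, handing over an L position.

Alice wins.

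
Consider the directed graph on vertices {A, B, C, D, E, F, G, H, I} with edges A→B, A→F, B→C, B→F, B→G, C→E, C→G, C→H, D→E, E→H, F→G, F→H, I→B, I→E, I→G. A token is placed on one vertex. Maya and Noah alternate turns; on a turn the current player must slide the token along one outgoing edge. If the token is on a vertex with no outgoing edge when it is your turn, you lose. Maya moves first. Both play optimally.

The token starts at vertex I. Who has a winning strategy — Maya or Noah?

Maya wins.

Use the standard recursion: the mover loses at a terminal position; elsewhere, the mover wins exactly when some move hands the opponent an L position.
Every edge goes from a vertex to one that appears earlier in the order H, G, E, C, D, F, B, A, I, so processing vertices in that order labels each vertex after all of its successors.
H: no outgoing edge → L
G: no outgoing edge → L
E: can move to H, which is L ⇒ W
C: can move to G, which is L ⇒ W
D: the only move is to E(W), a W ⇒ L
F: can move to G, which is L ⇒ W
B: can move to G, which is L ⇒ W
A: moves to B(W), F(W); every one is W ⇒ L
I: can move to G, which is L ⇒ W
From I Maya can move to G, reaching an L position.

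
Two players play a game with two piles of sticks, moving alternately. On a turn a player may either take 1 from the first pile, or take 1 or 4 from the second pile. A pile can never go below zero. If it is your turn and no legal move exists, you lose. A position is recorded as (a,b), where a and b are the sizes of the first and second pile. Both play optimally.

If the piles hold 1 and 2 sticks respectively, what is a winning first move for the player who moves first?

Move to (0,2).

Label each position W (a win for the player to move) or L (a loss). A position with no legal move is L; any other position is W exactly when some move reaches an L, and L when every move reaches a W.
No move ever increases a pile, so every position that can arise here has a ≤ 1 and b ≤ 2; it is enough to label the cells with 0 ≤ a ≤ 1 and 0 ≤ b ≤ 2.
Every move lowers a or b (never raises either), so fill the grid row by row in increasing a, and left to right within a row: each cell's successors are then already labelled.
      b=0  b=1  b=2
a=0:    L    W    L
a=1:    W    L    W
Cells with no legal move (terminal, hence L): (0,0).
The remaining L cells, each justified by listing all of its moves:
(0,2): →(0,1)(W) only, which is W, so L
(1,1): →(0,1)(W), (1,0)(W) — all W, so L
Every other cell has at least one move into one of the L cells above, so it is W.
From (1,2), the L positions reachable in one move are: (0,2), (1,1). Any move reaching one of these is winning.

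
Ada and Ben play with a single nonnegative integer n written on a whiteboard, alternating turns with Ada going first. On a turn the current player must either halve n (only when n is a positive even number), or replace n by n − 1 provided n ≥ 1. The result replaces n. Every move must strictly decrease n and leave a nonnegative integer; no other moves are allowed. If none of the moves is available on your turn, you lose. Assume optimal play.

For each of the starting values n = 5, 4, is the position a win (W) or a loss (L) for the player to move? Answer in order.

5: L, 4: W

Use the standard recursion: the mover loses at a terminal position; elsewhere, the mover wins exactly when some move hands the opponent an L position.
n=0: no move → L
n=1: W (go to 0, an L position)
n=2: L (sole option 1(W) is W)
n=3: W (go to 2, an L position)
n=4: W (go to 2, an L position)
n=5: L (sole option 4(W) is W)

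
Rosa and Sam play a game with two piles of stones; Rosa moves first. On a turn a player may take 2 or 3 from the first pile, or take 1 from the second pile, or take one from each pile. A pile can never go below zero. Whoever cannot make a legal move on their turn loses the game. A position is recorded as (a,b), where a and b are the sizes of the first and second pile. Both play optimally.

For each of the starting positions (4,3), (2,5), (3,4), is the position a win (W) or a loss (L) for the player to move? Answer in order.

Build the W/L table. Terminal = L. A non-terminal position is W if it has a move to some L; otherwise it is L.
No move ever increases a pile, so every position that can arise here has a ≤ 4 and b ≤ 5; it is enough to label the cells with 0 ≤ a ≤ 4 and 0 ≤ b ≤ 5.
Every move lowers a or b (never raises either), so fill the grid row by row in increasing a, and left to right within a row: each cell's successors are then already labelled.
      b=0  b=1  b=2  b=3  b=4  b=5
a=0:    L    W    L    W    L    W
a=1:    L    W    L    W    L    W
a=2:    W    W    W    W    W    W
a=3:    W    L    W    L    W    L
a=4:    W    L    W    L    W    L
Cells with no legal move (terminal, hence L): (0,0), (1,0).
The remaining L cells, each justified by listing all of its moves:
(0,2): only reaches (0,1)(W), which is W → L
(0,4): only reaches (0,3)(W), which is W → L
(1,2): only reaches (1,1)(W), (0,1)(W), all W → L
(1,4): only reaches (1,3)(W), (0,3)(W), all W → L
(3,1): only reaches (1,1)(W), (0,1)(W), (3,0)(W), (2,0)(W), all W → L
(3,3): only reaches (1,3)(W), (0,3)(W), (3,2)(W), (2,2)(W), all W → L
(3,5): only reaches (1,5)(W), (0,5)(W), (3,4)(W), (2,4)(W), all W → L
(4,1): only reaches (2,1)(W), (1,1)(W), (4,0)(W), (3,0)(W), all W → L
(4,3): only reaches (2,3)(W), (1,3)(W), (4,2)(W), (3,2)(W), all W → L
(4,5): only reaches (2,5)(W), (1,5)(W), (4,4)(W), (3,4)(W), all W → L
Every other cell has at least one move into one of the L cells above, so it is W.
(4,3): one of the L cells justified above, so L
(2,5): the move to (1,4) reaches an L cell, so W
(3,4): the move to (1,4) reaches an L cell, so W

(4,3): L, (2,5): W, (3,4): W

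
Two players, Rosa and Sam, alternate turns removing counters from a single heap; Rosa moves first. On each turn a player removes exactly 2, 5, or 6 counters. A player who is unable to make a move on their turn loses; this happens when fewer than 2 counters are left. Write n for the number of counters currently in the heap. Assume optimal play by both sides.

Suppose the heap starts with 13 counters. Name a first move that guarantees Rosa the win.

Classify positions by backward induction: terminal positions (no move available) are L. From any other position, the mover wins iff some move reaches an L.
n=0: no move → L
n=1: no move → L
n=2: can move to 0, which is L ⇒ W
n=3: can move to 1, which is L ⇒ W
n=4: the only move is to 2(W), a W ⇒ L
n=5: can move to 0, which is L ⇒ W
n=6: can move to 4, which is L ⇒ W
n=7: can move to 1, which is L ⇒ W
n=8: moves to 6(W), 3(W), 2(W); every one is W ⇒ L
n=9: can move to 4, which is L ⇒ W
n=10: can move to 8, which is L ⇒ W
n=11: moves to 9(W), 6(W), 5(W); every one is W ⇒ L
n=12: moves to 10(W), 7(W), 6(W); every one is W ⇒ L
n=13: can move to 11, which is L ⇒ W
From 13, the L positions reachable in one move are: 11, 8. Any move reaching one of these is winning.

Remove 2, leaving 11.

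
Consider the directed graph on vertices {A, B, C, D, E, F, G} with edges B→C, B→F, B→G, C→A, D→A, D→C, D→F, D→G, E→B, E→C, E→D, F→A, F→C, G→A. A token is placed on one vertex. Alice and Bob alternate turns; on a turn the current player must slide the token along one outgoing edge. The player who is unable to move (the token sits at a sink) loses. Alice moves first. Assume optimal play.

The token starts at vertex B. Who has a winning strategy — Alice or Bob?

Bob wins.

Build the W/L table. Terminal = L. A non-terminal position is W if it has a move to some L; otherwise it is L.
Every edge goes from a vertex to one that appears earlier in the order A, C, F, G, D, B, E, so processing vertices in that order labels each vertex after all of its successors.
A: no outgoing edge → L
C: can move to A, which is L ⇒ W
F: can move to A, which is L ⇒ W
G: can move to A, which is L ⇒ W
D: can move to A, which is L ⇒ W
B: moves to G(W), F(W), C(W); every one is W ⇒ L
E: can move to B, which is L ⇒ W
Every move from B reaches a W position, so the mover loses.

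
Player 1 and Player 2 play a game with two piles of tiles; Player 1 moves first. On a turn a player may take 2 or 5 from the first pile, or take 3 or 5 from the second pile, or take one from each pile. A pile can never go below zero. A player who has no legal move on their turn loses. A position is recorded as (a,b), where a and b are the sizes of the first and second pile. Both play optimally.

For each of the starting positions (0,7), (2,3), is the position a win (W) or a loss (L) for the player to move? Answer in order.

Use the standard recursion: the mover loses at a terminal position; elsewhere, the mover wins exactly when some move hands the opponent an L position.
No move ever increases a pile, so every position that can arise here has a ≤ 2 and b ≤ 7; it is enough to label the cells with 0 ≤ a ≤ 2 and 0 ≤ b ≤ 7.
Every move lowers a or b (never raises either), so fill the grid row by row in increasing a, and left to right within a row: each cell's successors are then already labelled.
      b=0  b=1  b=2  b=3  b=4  b=5  b=6  b=7
a=0:    L    L    L    W    W    W    W    W
a=1:    L    W    W    W    L    W    L    W
a=2:    W    W    W    L    L    W    W    W
Cells with no legal move (terminal, hence L): (0,0), (0,1), (0,2), (1,0).
The remaining L cells, each justified by listing all of its moves:
(1,4): L (options (1,1)(W), (0,3)(W) are all W)
(1,6): L (options (1,3)(W), (1,1)(W), (0,5)(W) are all W)
(2,3): L (options (0,3)(W), (2,0)(W), (1,2)(W) are all W)
(2,4): L (options (0,4)(W), (2,1)(W), (1,3)(W) are all W)
Every other cell has at least one move into one of the L cells above, so it is W.
(0,7): the move to (0,2) reaches an L cell, so W
(2,3): one of the L cells justified above, so L

(0,7): W, (2,3): L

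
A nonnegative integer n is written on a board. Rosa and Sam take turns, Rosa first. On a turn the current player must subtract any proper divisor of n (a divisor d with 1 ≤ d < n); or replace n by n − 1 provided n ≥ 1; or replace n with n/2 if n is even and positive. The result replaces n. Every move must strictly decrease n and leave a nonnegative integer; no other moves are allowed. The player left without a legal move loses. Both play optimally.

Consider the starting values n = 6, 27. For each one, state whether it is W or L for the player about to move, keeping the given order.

6: W, 27: L

Work bottom-up. With no move the player to move loses. Otherwise the position is W if at least one move leads to an L position for the opponent, and L if every move leads to a W.
n=0: no move → L
n=1: reaches L-position 0 → W
n=2: only reaches 1(W), which is W → L
n=3: reaches L-position 2 → W
n=4: reaches L-position 2 → W
n=5: only reaches 4(W), which is W → L
n=6: reaches L-position 5 → W
n=7: only reaches 6(W), which is W → L
n=8: reaches L-position 7 → W
n=9: only reaches 6(W), 8(W), all W → L
n=10: reaches L-position 5 → W
n=11: only reaches 10(W), which is W → L
n=12: reaches L-position 9 → W
n=13: only reaches 12(W), which is W → L
n=14: reaches L-position 7 → W
n=15: only reaches 10(W), 12(W), 14(W), all W → L
n=16: reaches L-position 15 → W
n=17: only reaches 16(W), which is W → L
n=18: reaches L-position 9 → W
n=19: only reaches 18(W), which is W → L
n=20: reaches L-position 15 → W
n=21: only reaches 14(W), 18(W), 20(W), all W → L
n=22: reaches L-position 11 → W
n=23: only reaches 22(W), which is W → L
n=24: reaches L-position 21 → W
n=25: only reaches 20(W), 24(W), all W → L
n=26: reaches L-position 13 → W
n=27: only reaches 18(W), 24(W), 26(W), all W → L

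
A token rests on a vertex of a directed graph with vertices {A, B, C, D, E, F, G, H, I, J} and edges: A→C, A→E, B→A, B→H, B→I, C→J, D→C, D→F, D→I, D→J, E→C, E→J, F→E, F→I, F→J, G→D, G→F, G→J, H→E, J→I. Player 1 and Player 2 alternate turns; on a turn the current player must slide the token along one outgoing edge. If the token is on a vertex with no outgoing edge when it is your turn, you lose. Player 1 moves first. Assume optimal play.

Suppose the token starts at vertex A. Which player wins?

Player 1 wins.

Classify positions by backward induction: terminal positions (no move available) are L. From any other position, the mover wins iff some move reaches an L.
Every edge goes from a vertex to one that appears earlier in the order I, J, C, E, H, F, D, A, B, G, so processing vertices in that order labels each vertex after all of its successors.
I: no outgoing edge → L
J: W (go to I, an L position)
C: L (sole option J(W) is W)
E: W (go to C, an L position)
H: L (sole option E(W) is W)
F: W (go to I, an L position)
D: W (go to C, an L position)
A: W (go to C, an L position)
B: W (go to H, an L position)
G: L (options D(W), F(W), J(W) are all W)
From A Player 1 can move to C, reaching an L position.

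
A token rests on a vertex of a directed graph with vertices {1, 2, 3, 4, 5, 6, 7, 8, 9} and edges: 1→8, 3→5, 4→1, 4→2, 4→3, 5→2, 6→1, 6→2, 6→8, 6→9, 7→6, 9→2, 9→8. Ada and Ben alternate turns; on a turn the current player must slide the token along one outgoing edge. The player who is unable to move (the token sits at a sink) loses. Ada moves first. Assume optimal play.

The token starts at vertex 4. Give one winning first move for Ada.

Label each position W (a win for the player to move) or L (a loss). A position with no legal move is L; any other position is W exactly when some move reaches an L, and L when every move reaches a W.
Every edge goes from a vertex to one that appears earlier in the order 2, 8, 9, 1, 6, 5, 7, 3, 4, so processing vertices in that order labels each vertex after all of its successors.
2: no outgoing edge → L
8: no outgoing edge → L
9: can move to 8, which is L ⇒ W
1: can move to 8, which is L ⇒ W
6: can move to 8, which is L ⇒ W
5: can move to 2, which is L ⇒ W
7: the only move is to 6(W), a W ⇒ L
3: the only move is to 5(W), a W ⇒ L
4: can move to 3, which is L ⇒ W
From 4, the L positions reachable in one move are: 3, 2. Any move reaching one of these is winning.

Move to 3.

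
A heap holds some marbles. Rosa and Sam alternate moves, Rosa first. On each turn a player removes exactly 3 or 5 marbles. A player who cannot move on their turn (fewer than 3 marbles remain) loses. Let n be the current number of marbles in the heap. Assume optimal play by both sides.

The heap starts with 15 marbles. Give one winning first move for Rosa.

Label each position W (a win for the player to move) or L (a loss). A position with no legal move is L; any other position is W exactly when some move reaches an L, and L when every move reaches a W.
n=0: no move → L
n=1: no move → L
n=2: no move → L
n=3: can move to 0, which is L ⇒ W
n=4: can move to 1, which is L ⇒ W
n=5: can move to 2, which is L ⇒ W
n=6: can move to 1, which is L ⇒ W
n=7: can move to 2, which is L ⇒ W
n=8: moves to 5(W), 3(W); every one is W ⇒ L
n=9: moves to 6(W), 4(W); every one is W ⇒ L
n=10: moves to 7(W), 5(W); every one is W ⇒ L
n=11: can move to 8, which is L ⇒ W
n=12: can move to 9, which is L ⇒ W
n=13: can move to 10, which is L ⇒ W
n=14: can move to 9, which is L ⇒ W
n=15: can move to 10, which is L ⇒ W
From 15, the L positions reachable in one move are: 10.

Remove 5, leaving 10.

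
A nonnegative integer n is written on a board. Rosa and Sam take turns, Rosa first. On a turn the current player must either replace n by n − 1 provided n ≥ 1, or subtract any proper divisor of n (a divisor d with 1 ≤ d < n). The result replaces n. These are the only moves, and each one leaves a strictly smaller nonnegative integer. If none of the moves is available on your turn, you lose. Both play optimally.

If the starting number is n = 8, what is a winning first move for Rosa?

Build the W/L table. Terminal = L. A non-terminal position is W if it has a move to some L; otherwise it is L.
n=0: no move → L
n=1: can move to 0, which is L ⇒ W
n=2: the only move is to 1(W), a W ⇒ L
n=3: can move to 2, which is L ⇒ W
n=4: can move to 2, which is L ⇒ W
n=5: the only move is to 4(W), a W ⇒ L
n=6: can move to 5, which is L ⇒ W
n=7: the only move is to 6(W), a W ⇒ L
n=8: can move to 7, which is L ⇒ W
From 8, the L positions reachable in one move are: 7.

Move to 7.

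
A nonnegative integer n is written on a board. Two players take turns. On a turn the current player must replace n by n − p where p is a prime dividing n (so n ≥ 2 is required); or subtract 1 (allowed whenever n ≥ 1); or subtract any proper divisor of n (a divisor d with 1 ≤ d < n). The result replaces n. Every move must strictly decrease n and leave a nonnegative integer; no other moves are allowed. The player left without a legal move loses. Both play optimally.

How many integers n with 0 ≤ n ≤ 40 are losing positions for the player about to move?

Work bottom-up. With no move the player to move loses. Otherwise the position is W if at least one move leads to an L position for the opponent, and L if every move leads to a W.
n=0: no move → L
n=1: W (go to 0, an L position)
n=2: W (go to 0, an L position)
n=3: W (go to 0, an L position)
n=4: L (options 2(W), 3(W) are all W)
n=5: W (go to 0, an L position)
n=6: W (go to 4, an L position)
n=7: W (go to 0, an L position)
n=8: W (go to 4, an L position)
n=9: L (options 6(W), 8(W) are all W)
n=10: W (go to 9, an L position)
n=11: W (go to 0, an L position)
n=12: W (go to 9, an L position)
n=13: W (go to 0, an L position)
n=14: L (options 7(W), 12(W), 13(W) are all W)
n=15: W (go to 14, an L position)
n=16: W (go to 14, an L position)
n=17: W (go to 0, an L position)
n=18: W (go to 9, an L position)
n=19: W (go to 0, an L position)
n=20: L (options 10(W), 15(W), 16(W), 18(W), 19(W) are all W)
n=21: W (go to 14, an L position)
n=22: W (go to 20, an L position)
n=23: W (go to 0, an L position)
n=24: W (go to 20, an L position)
n=25: W (go to 20, an L position)
n=26: L (options 13(W), 24(W), 25(W) are all W)
n=27: W (go to 26, an L position)
n=28: W (go to 14, an L position)
n=29: W (go to 0, an L position)
n=30: W (go to 20, an L position)
n=31: W (go to 0, an L position)
n=32: L (options 16(W), 24(W), 28(W), 30(W), 31(W) are all W)
n=33: W (go to 32, an L position)
n=34: W (go to 32, an L position)
n=35: L (options 28(W), 30(W), 34(W) are all W)
n=36: W (go to 32, an L position)
n=37: W (go to 0, an L position)
n=38: L (options 19(W), 36(W), 37(W) are all W)
n=39: W (go to 26, an L position)
n=40: W (go to 20, an L position)
L entries with 0 ≤ n ≤ 40: n = 0, 4, 9, 14, 20, 26, 32, 35, 38; that makes 9.

9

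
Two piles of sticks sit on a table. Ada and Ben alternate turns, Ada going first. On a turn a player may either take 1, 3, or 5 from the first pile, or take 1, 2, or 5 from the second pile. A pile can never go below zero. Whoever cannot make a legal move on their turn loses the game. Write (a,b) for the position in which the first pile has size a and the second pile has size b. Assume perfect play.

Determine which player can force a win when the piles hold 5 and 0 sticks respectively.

Ada wins.

Work bottom-up. With no move the player to move loses. Otherwise the position is W if at least one move leads to an L position for the opponent, and L if every move leads to a W.
No move ever increases a pile, so every position that can arise here has a ≤ 5 and b ≤ 0; it is enough to label the cells with 0 ≤ a ≤ 5 and 0 ≤ b ≤ 0.
Every move lowers a or b (never raises either), so fill the grid row by row in increasing a, and left to right within a row: each cell's successors are then already labelled.
      b=0
a=0:    L
a=1:    W
a=2:    L
a=3:    W
a=4:    L
a=5:    W
Cells with no legal move (terminal, hence L): (0,0).
The remaining L cells, each justified by listing all of its moves:
(2,0): only reaches (1,0)(W), which is W → L
(4,0): only reaches (3,0)(W), (1,0)(W), all W → L
Every other cell has at least one move into one of the L cells above, so it is W.
The starting position (5,0) is W: Ada should move to (4,0), handing over an L position.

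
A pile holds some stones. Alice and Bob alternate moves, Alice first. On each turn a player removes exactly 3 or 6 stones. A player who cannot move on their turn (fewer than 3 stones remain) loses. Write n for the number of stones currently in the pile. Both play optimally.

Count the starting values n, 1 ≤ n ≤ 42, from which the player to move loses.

Build the W/L table. Terminal = L. A non-terminal position is W if it has a move to some L; otherwise it is L.
n=0: no move → L
n=1: no move → L
n=2: no move → L
n=3: reaches L-position 0 → W
n=4: reaches L-position 1 → W
n=5: reaches L-position 2 → W
n=6: reaches L-position 0 → W
n=7: reaches L-position 1 → W
n=8: reaches L-position 2 → W
n=9: only reaches 6(W), 3(W), all W → L
n=10: only reaches 7(W), 4(W), all W → L
n=11: only reaches 8(W), 5(W), all W → L
n=12: reaches L-position 9 → W
n=13: reaches L-position 10 → W
n=14: reaches L-position 11 → W
n=15: reaches L-position 9 → W
n=16: reaches L-position 10 → W
n=17: reaches L-position 11 → W
n=18: only reaches 15(W), 12(W), all W → L
n=19: only reaches 16(W), 13(W), all W → L
n=20: only reaches 17(W), 14(W), all W → L
n=21: reaches L-position 18 → W
n=22: reaches L-position 19 → W
n=23: reaches L-position 20 → W
n=24: reaches L-position 18 → W
n=25: reaches L-position 19 → W
n=26: reaches L-position 20 → W
n=27: only reaches 24(W), 21(W), all W → L
n=28: only reaches 25(W), 22(W), all W → L
n=29: only reaches 26(W), 23(W), all W → L
n=30: reaches L-position 27 → W
n=31: reaches L-position 28 → W
n=32: reaches L-position 29 → W
n=33: reaches L-position 27 → W
n=34: reaches L-position 28 → W
n=35: reaches L-position 29 → W
n=36: only reaches 33(W), 30(W), all W → L
n=37: only reaches 34(W), 31(W), all W → L
n=38: only reaches 35(W), 32(W), all W → L
n=39: reaches L-position 36 → W
n=40: reaches L-position 37 → W
n=41: reaches L-position 38 → W
n=42: reaches L-position 36 → W
L entries with 1 ≤ n ≤ 42 (n=0 is outside the asked range and is not counted): n = 1, 2, 9, 10, 11, 18, 19, 20, 27, 28, 29, 36, 37, 38; that makes 14.

14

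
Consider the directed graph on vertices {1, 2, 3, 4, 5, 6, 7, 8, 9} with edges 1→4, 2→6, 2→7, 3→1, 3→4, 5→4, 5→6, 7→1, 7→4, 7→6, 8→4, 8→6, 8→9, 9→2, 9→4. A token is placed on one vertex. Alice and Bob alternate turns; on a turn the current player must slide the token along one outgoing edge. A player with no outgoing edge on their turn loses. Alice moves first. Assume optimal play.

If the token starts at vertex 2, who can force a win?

Positions with no move are L. A position that does have a move is losing for the player to move precisely when every available move leads to a winning position for the opponent. Fill in the labels:
Every edge goes from a vertex to one that appears earlier in the order 4, 6, 1, 7, 3, 2, 9, 8, 5, so processing vertices in that order labels each vertex after all of its successors.
4: no outgoing edge → L
6: no outgoing edge → L
1: reaches L-position 4 → W
7: reaches L-position 6 → W
3: reaches L-position 4 → W
2: reaches L-position 6 → W
9: reaches L-position 4 → W
8: reaches L-position 6 → W
5: reaches L-position 6 → W
The starting position 2 is W: Alice should move to 6, handing over an L position.

Alice wins.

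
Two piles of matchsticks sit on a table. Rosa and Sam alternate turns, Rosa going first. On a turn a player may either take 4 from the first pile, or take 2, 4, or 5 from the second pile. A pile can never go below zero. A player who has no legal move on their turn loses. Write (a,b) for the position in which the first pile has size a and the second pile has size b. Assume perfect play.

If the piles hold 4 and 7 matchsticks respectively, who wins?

Compute win/loss labels from the base case upward. A position with no move is L. Any other position is W if it can reach an L in one move, else L.
No move ever increases a pile, so every position that can arise here has a ≤ 4 and b ≤ 7; it is enough to label the cells with 0 ≤ a ≤ 4 and 0 ≤ b ≤ 7.
Every move lowers a or b (never raises either), so fill the grid row by row in increasing a, and left to right within a row: each cell's successors are then already labelled.
      b=0  b=1  b=2  b=3  b=4  b=5  b=6  b=7
a=0:    L    L    W    W    W    W    W    L
a=1:    L    L    W    W    W    W    W    L
a=2:    L    L    W    W    W    W    W    L
a=3:    L    L    W    W    W    W    W    L
a=4:    W    W    L    L    W    W    W    W
Cells with no legal move (terminal, hence L): (0,0), (0,1), (1,0), (1,1), (2,0), (2,1), (3,0), (3,1).
The remaining L cells, each justified by listing all of its moves:
(0,7): only reaches (0,5)(W), (0,3)(W), (0,2)(W), all W → L
(1,7): only reaches (1,5)(W), (1,3)(W), (1,2)(W), all W → L
(2,7): only reaches (2,5)(W), (2,3)(W), (2,2)(W), all W → L
(3,7): only reaches (3,5)(W), (3,3)(W), (3,2)(W), all W → L
(4,2): only reaches (0,2)(W), (4,0)(W), all W → L
(4,3): only reaches (0,3)(W), (4,1)(W), all W → L
Every other cell has at least one move into one of the L cells above, so it is W.
The starting position (4,7) is W: Rosa should move to (0,7), handing over an L position.

Rosa wins.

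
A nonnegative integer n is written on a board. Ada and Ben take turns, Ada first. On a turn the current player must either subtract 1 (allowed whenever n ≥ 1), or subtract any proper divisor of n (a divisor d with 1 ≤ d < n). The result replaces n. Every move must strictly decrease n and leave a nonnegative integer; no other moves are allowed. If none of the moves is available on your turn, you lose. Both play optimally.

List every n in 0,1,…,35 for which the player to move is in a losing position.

Compute win/loss labels from the base case upward. A position with no move is L. Any other position is W if it can reach an L in one move, else L.
n=0: no move → L
n=1: reaches L-position 0 → W
n=2: only reaches 1(W), which is W → L
n=3: reaches L-position 2 → W
n=4: reaches L-position 2 → W
n=5: only reaches 4(W), which is W → L
n=6: reaches L-position 5 → W
n=7: only reaches 6(W), which is W → L
n=8: reaches L-position 7 → W
n=9: only reaches 6(W), 8(W), all W → L
n=10: reaches L-position 5 → W
n=11: only reaches 10(W), which is W → L
n=12: reaches L-position 9 → W
n=13: only reaches 12(W), which is W → L
n=14: reaches L-position 7 → W
n=15: only reaches 10(W), 12(W), 14(W), all W → L
n=16: reaches L-position 15 → W
n=17: only reaches 16(W), which is W → L
n=18: reaches L-position 9 → W
n=19: only reaches 18(W), which is W → L
n=20: reaches L-position 15 → W
n=21: only reaches 14(W), 18(W), 20(W), all W → L
n=22: reaches L-position 11 → W
n=23: only reaches 22(W), which is W → L
n=24: reaches L-position 21 → W
n=25: only reaches 20(W), 24(W), all W → L
n=26: reaches L-position 13 → W
n=27: only reaches 18(W), 24(W), 26(W), all W → L
n=28: reaches L-position 21 → W
n=29: only reaches 28(W), which is W → L
n=30: reaches L-position 15 → W
n=31: only reaches 30(W), which is W → L
n=32: reaches L-position 31 → W
n=33: only reaches 22(W), 30(W), 32(W), all W → L
n=34: reaches L-position 17 → W
n=35: only reaches 28(W), 30(W), 34(W), all W → L
Reading off the rows marked L gives the requested list; there are 18 such values of n.

0, 2, 5, 7, 9, 11, 13, 15, 17, 19, 21, 23, 25, 27, 29, 31, 33, 35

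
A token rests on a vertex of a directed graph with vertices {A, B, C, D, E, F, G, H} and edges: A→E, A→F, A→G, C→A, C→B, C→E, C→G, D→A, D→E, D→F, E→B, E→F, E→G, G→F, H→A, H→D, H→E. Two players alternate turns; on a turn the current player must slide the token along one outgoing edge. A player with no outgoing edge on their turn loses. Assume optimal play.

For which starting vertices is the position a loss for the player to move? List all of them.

B, F, H

Compute win/loss labels from the base case upward. A position with no move is L. Any other position is W if it can reach an L in one move, else L.
Every edge goes from a vertex to one that appears earlier in the order B, F, G, E, A, D, H, C, so processing vertices in that order labels each vertex after all of its successors.
B: no outgoing edge → L
F: no outgoing edge → L
G: W (go to F, an L position)
E: W (go to F, an L position)
A: W (go to F, an L position)
D: W (go to F, an L position)
H: L (options D(W), A(W), E(W) are all W)
C: W (go to B, an L position)
Reading off the rows marked L gives the requested list; there are 3 such vertices.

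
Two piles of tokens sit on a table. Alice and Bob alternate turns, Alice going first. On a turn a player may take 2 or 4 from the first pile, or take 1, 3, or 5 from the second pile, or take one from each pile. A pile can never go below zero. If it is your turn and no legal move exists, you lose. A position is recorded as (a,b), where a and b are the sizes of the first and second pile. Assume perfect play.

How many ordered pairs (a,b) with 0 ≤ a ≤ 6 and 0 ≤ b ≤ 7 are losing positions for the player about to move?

Classify positions by backward induction: terminal positions (no move available) are L. From any other position, the mover wins iff some move reaches an L.
Every move lowers a or b (never raises either), so fill the grid row by row in increasing a, and left to right within a row: each cell's successors are then already labelled.
      b=0  b=1  b=2  b=3  b=4  b=5  b=6  b=7
a=0:    L    W    L    W    L    W    L    W
a=1:    L    W    L    W    L    W    L    W
a=2:    W    W    W    W    W    W    W    W
a=3:    W    L    W    L    W    L    W    L
a=4:    W    L    W    L    W    L    W    L
a=5:    W    W    W    W    W    W    W    W
a=6:    L    W    L    W    L    W    L    W
Cells with no legal move (terminal, hence L): (0,0), (1,0).
The remaining L cells, each justified by listing all of its moves:
(0,2): the only move is to (0,1)(W), a W ⇒ L
(0,4): moves to (0,3)(W), (0,1)(W); every one is W ⇒ L
(0,6): moves to (0,5)(W), (0,3)(W), (0,1)(W); every one is W ⇒ L
(1,2): moves to (1,1)(W), (0,1)(W); every one is W ⇒ L
(1,4): moves to (1,3)(W), (1,1)(W), (0,3)(W); every one is W ⇒ L
(1,6): moves to (1,5)(W), (1,3)(W), (1,1)(W), (0,5)(W); every one is W ⇒ L
(3,1): moves to (1,1)(W), (3,0)(W), (2,0)(W); every one is W ⇒ L
(3,3): moves to (1,3)(W), (3,2)(W), (3,0)(W), (2,2)(W); every one is W ⇒ L
(3,5): moves to (1,5)(W), (3,4)(W), (3,2)(W), (3,0)(W), (2,4)(W); every one is W ⇒ L
(3,7): moves to (1,7)(W), (3,6)(W), (3,4)(W), (3,2)(W), (2,6)(W); every one is W ⇒ L
(4,1): moves to (2,1)(W), (0,1)(W), (4,0)(W), (3,0)(W); every one is W ⇒ L
(4,3): moves to (2,3)(W), (0,3)(W), (4,2)(W), (4,0)(W), (3,2)(W); every one is W ⇒ L
(4,5): moves to (2,5)(W), (0,5)(W), (4,4)(W), (4,2)(W), (4,0)(W), (3,4)(W); every one is W ⇒ L
(4,7): moves to (2,7)(W), (0,7)(W), (4,6)(W), (4,4)(W), (4,2)(W), (3,6)(W); every one is W ⇒ L
(6,0): moves to (4,0)(W), (2,0)(W); every one is W ⇒ L
(6,2): moves to (4,2)(W), (2,2)(W), (6,1)(W), (5,1)(W); every one is W ⇒ L
(6,4): moves to (4,4)(W), (2,4)(W), (6,3)(W), (6,1)(W), (5,3)(W); every one is W ⇒ L
(6,6): moves to (4,6)(W), (2,6)(W), (6,5)(W), (6,3)(W), (6,1)(W), (5,5)(W); every one is W ⇒ L
Every other cell has at least one move into one of the L cells above, so it is W.
L cells per row: a=0: 4, a=1: 4, a=2: 0, a=3: 4, a=4: 4, a=5: 0, a=6: 4; total 20.

20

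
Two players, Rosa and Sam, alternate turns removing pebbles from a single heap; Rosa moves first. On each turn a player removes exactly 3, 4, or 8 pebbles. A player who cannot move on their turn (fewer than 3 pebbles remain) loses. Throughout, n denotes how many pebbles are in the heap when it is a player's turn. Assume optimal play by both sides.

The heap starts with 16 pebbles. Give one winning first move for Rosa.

Positions with no move are L. A position that does have a move is losing for the player to move precisely when every available move leads to a winning position for the opponent. Fill in the labels:
n=0: no move → L
n=1: no move → L
n=2: no move → L
n=3: →0(L), so W
n=4: →1(L), so W
n=5: →2(L), so W
n=6: →2(L), so W
n=7: →4(W), 3(W) — all W, so L
n=8: →0(L), so W
n=9: →1(L), so W
n=10: →7(L), so W
n=11: →7(L), so W
n=12: →9(W), 8(W), 4(W) — all W, so L
n=13: →10(W), 9(W), 5(W) — all W, so L
n=14: →11(W), 10(W), 6(W) — all W, so L
n=15: →12(L), so W
n=16: →13(L), so W
From 16, the L positions reachable in one move are: 13, 12. Any move reaching one of these is winning.

Remove 3, leaving 13.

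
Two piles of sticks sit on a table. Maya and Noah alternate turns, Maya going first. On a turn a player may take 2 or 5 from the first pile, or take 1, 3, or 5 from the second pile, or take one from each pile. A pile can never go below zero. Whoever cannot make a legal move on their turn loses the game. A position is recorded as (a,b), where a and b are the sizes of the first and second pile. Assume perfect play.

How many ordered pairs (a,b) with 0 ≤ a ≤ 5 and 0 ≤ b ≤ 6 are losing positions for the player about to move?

12

Use the standard recursion: the mover loses at a terminal position; elsewhere, the mover wins exactly when some move hands the opponent an L position.
Every move lowers a or b (never raises either), so fill the grid row by row in increasing a, and left to right within a row: each cell's successors are then already labelled.
      b=0  b=1  b=2  b=3  b=4  b=5  b=6
a=0:    L    W    L    W    L    W    L
a=1:    L    W    L    W    L    W    L
a=2:    W    W    W    W    W    W    W
a=3:    W    L    W    L    W    L    W
a=4:    L    W    W    W    W    W    W
a=5:    W    W    W    W    W    W    W
Cells with no legal move (terminal, hence L): (0,0), (1,0).
The remaining L cells, each justified by listing all of its moves:
(0,2): L (sole option (0,1)(W) is W)
(0,4): L (options (0,3)(W), (0,1)(W) are all W)
(0,6): L (options (0,5)(W), (0,3)(W), (0,1)(W) are all W)
(1,2): L (options (1,1)(W), (0,1)(W) are all W)
(1,4): L (options (1,3)(W), (1,1)(W), (0,3)(W) are all W)
(1,6): L (options (1,5)(W), (1,3)(W), (1,1)(W), (0,5)(W) are all W)
(3,1): L (options (1,1)(W), (3,0)(W), (2,0)(W) are all W)
(3,3): L (options (1,3)(W), (3,2)(W), (3,0)(W), (2,2)(W) are all W)
(3,5): L (options (1,5)(W), (3,4)(W), (3,2)(W), (3,0)(W), (2,4)(W) are all W)
(4,0): L (sole option (2,0)(W) is W)
Every other cell has at least one move into one of the L cells above, so it is W.
L cells per row: a=0: 4, a=1: 4, a=2: 0, a=3: 3, a=4: 1, a=5: 0; total 12.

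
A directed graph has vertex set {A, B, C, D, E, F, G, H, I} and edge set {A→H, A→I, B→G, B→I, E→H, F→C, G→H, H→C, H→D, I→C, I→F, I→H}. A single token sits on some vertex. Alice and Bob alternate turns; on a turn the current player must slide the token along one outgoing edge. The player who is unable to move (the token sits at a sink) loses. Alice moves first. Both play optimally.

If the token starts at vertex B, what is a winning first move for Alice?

Move to G.

Work bottom-up. With no move the player to move loses. Otherwise the position is W if at least one move leads to an L position for the opponent, and L if every move leads to a W.
Every edge goes from a vertex to one that appears earlier in the order D, C, H, F, I, G, A, B, E, so processing vertices in that order labels each vertex after all of its successors.
D: no outgoing edge → L
C: no outgoing edge → L
H: reaches L-position C → W
F: reaches L-position C → W
I: reaches L-position C → W
G: only reaches H(W), which is W → L
A: only reaches I(W), H(W), all W → L
B: reaches L-position G → W
E: only reaches H(W), which is W → L
From B, the L positions reachable in one move are: G.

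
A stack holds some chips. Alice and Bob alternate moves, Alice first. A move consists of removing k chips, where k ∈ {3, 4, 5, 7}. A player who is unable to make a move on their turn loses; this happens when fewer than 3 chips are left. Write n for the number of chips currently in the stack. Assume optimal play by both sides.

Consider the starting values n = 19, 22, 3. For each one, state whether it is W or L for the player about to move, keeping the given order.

Use the standard recursion: the mover loses at a terminal position; elsewhere, the mover wins exactly when some move hands the opponent an L position.
n=0: no move → L
n=1: no move → L
n=2: no move → L
n=3: reaches L-position 0 → W
n=4: reaches L-position 1 → W
n=5: reaches L-position 2 → W
n=6: reaches L-position 2 → W
n=7: reaches L-position 2 → W
n=8: reaches L-position 1 → W
n=9: reaches L-position 2 → W
n=10: only reaches 7(W), 6(W), 5(W), 3(W), all W → L
n=11: only reaches 8(W), 7(W), 6(W), 4(W), all W → L
n=12: only reaches 9(W), 8(W), 7(W), 5(W), all W → L
n=13: reaches L-position 10 → W
n=14: reaches L-position 11 → W
n=15: reaches L-position 12 → W
n=16: reaches L-position 12 → W
n=17: reaches L-position 12 → W
n=18: reaches L-position 11 → W
n=19: reaches L-position 12 → W
n=20: only reaches 17(W), 16(W), 15(W), 13(W), all W → L
n=21: only reaches 18(W), 17(W), 16(W), 14(W), all W → L
n=22: only reaches 19(W), 18(W), 17(W), 15(W), all W → L

19: W, 22: L, 3: W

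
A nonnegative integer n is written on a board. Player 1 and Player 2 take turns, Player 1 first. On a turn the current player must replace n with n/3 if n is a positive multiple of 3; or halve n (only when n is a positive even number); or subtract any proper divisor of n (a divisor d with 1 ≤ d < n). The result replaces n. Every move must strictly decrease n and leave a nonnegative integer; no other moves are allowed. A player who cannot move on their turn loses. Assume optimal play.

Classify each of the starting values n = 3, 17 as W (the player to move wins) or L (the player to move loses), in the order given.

Classify positions by backward induction: terminal positions (no move available) are L. From any other position, the mover wins iff some move reaches an L.
n=0: no move → L
n=1: no move → L
n=2: →1(L), so W
n=3: →1(L), so W
n=4: →2(W), 3(W) — all W, so L
n=5: →4(L), so W
n=6: →4(L), so W
n=7: →6(W) only, which is W, so L
n=8: →4(L), so W
n=9: →3(W), 6(W), 8(W) — all W, so L
n=10: →9(L), so W
n=11: →10(W) only, which is W, so L
n=12: →4(L), so W
n=13: →12(W) only, which is W, so L
n=14: →7(L), so W
n=15: →5(W), 10(W), 12(W), 14(W) — all W, so L
n=16: →15(L), so W
n=17: →16(W) only, which is W, so L

3: W, 17: L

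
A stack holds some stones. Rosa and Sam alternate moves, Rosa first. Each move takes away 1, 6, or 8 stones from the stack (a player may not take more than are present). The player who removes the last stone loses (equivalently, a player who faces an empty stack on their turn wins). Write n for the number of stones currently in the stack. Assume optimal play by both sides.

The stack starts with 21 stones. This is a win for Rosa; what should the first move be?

Remove 6, leaving 15.

Work bottom-up. With no move the player to move wins. Otherwise the position is W if at least one move leads to an L position for the opponent, and L if every move leads to a W.
n=0: no move; the opponent has just taken the last stone and therefore loses → W
n=1: L (sole option 0(W) is W)
n=2: W (go to 1, an L position)
n=3: L (sole option 2(W) is W)
n=4: W (go to 3, an L position)
n=5: L (sole option 4(W) is W)
n=6: W (go to 5, an L position)
n=7: W (go to 1, an L position)
n=8: L (options 7(W), 2(W), 0(W) are all W)
n=9: W (go to 8, an L position)
n=10: L (options 9(W), 4(W), 2(W) are all W)
n=11: W (go to 10, an L position)
n=12: L (options 11(W), 6(W), 4(W) are all W)
n=13: W (go to 12, an L position)
n=14: W (go to 8, an L position)
n=15: L (options 14(W), 9(W), 7(W) are all W)
n=16: W (go to 15, an L position)
n=17: L (options 16(W), 11(W), 9(W) are all W)
n=18: W (go to 17, an L position)
n=19: L (options 18(W), 13(W), 11(W) are all W)
n=20: W (go to 19, an L position)
n=21: W (go to 15, an L position)
From 21, the L positions reachable in one move are: 15.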